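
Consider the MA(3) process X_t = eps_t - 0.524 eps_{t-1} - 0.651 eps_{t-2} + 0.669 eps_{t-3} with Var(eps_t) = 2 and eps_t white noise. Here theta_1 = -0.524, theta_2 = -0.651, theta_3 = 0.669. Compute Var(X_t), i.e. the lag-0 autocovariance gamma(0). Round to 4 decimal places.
\gamma(0) = 4.2919

For an MA(q) process X_t = eps_t + sum_i theta_i eps_{t-i} with
Var(eps_t) = sigma^2, the variance is
  gamma(0) = sigma^2 * (1 + sum_i theta_i^2).
  sum_i theta_i^2 = (-0.524)^2 + (-0.651)^2 + (0.669)^2 = 0.274576 + 0.423801 + 0.447561 = 1.145938.
  gamma(0) = 2 * (1 + 1.145938) = 2 * 2.145938 = 4.291876, which rounds to 4.2919.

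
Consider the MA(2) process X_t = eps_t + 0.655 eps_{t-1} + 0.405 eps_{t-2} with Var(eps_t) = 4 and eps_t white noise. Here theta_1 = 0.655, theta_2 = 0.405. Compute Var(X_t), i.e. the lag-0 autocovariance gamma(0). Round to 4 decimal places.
\gamma(0) = 6.3722

For an MA(q) process X_t = eps_t + sum_i theta_i eps_{t-i} with
Var(eps_t) = sigma^2, the variance is
  gamma(0) = sigma^2 * (1 + sum_i theta_i^2).
  sum_i theta_i^2 = (0.655)^2 + (0.405)^2 = 0.429025 + 0.164025 = 0.59305.
  gamma(0) = 4 * (1 + 0.59305) = 4 * 1.59305 = 6.3722.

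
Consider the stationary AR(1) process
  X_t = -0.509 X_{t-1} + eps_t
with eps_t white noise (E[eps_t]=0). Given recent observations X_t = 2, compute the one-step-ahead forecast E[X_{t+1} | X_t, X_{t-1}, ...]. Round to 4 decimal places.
E[X_{t+1} \mid \mathcal F_t] = -1.0180

For an AR(p) model X_t = c + sum_i phi_i X_{t-i} + eps_t, the
one-step-ahead conditional mean is
  E[X_{t+1} | X_t, ...] = c + sum_i phi_i X_{t+1-i}.
Substitute known values:
  E[X_{t+1} | ...] = (-0.509) * (2)
                   = -1.0180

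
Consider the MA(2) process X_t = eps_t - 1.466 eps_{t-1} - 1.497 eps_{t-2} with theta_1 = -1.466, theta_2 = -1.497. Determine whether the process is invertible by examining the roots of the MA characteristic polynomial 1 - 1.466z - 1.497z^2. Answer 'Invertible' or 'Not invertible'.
\text{Not invertible}

The MA(q) characteristic polynomial is P(z) = 1 - 1.466z - 1.497z^2.
Invertibility requires all roots to lie outside the unit circle, i.e. |z| > 1 for every root.
Set 1 + (-1.466) z + (-1.497) z^2 = 0, i.e. a z^2 + b z + c = 0 with a = -1.497, b = -1.466, c = 1.
Discriminant D = b^2 - 4ac = (-1.466)^2 - 4*(-1.497)*1 = 2.149156 - (-5.988) = 8.137156.
D >= 0, so the roots are real: z = (-b +/- sqrt(D)) / (2a) = (1.466 +/- 2.85257) / (-2.994).
  z_1 = (1.466 + 2.85257) / (-2.994) = -1.4424,   |z_1| = 1.4424.
  z_2 = (1.466 - 2.85257) / (-2.994) = 0.4631,   |z_2| = 0.4631.
Moduli of all roots: 1.4424, 0.4631.
All moduli strictly greater than 1? No.
Verdict: Not invertible.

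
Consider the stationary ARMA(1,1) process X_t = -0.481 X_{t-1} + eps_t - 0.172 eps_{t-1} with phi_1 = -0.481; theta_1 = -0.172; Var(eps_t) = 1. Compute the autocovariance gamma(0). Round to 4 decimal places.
\gamma(0) = 1.5548

Multiply the model equation by X_{t-k} and take expectations. With theta_0 = psi_0 = 1 and psi_j the MA(infinity) weights, this gives
  gamma(k) - sum_i phi_i gamma(k-i) = c_k,
  c_k = sigma^2 * sum_{j=k..q} theta_j psi_{j-k}   (c_k = 0 for k > q),
using gamma(-m) = gamma(m).
psi-weights needed (psi_j = theta_j + sum_i phi_i psi_{j-i}):
  psi_1 = theta_1 + phi_1 = -0.172 + (-0.481) = -0.653
Right-hand sides:
  c_0 = sigma^2 (1 + theta_1 psi_1) = 1 * (1 + (-0.172)(-0.653)) = 1 * 1.112316 = 1.112316
  c_1 = sigma^2 theta_1 = 1 * (-0.172) = -0.172
  c_2 = 0
Equations for k = 0 and k = 1 (AR order 1):
  gamma(0) = phi_1 gamma(1) + c_0
  gamma(1) = phi_1 gamma(0) + c_1
Substituting the second into the first: gamma(0) (1 - phi_1^2) = c_0 + phi_1 c_1, so
  gamma(0) = (c_0 + phi_1 c_1) / (1 - phi_1^2) = (1.112316 + (-0.481)(-0.172)) / (1 - (-0.481)^2) = 1.195048 / 0.768639 = 1.554758.
Therefore gamma(0) = 1.5548 (to 4 decimal places).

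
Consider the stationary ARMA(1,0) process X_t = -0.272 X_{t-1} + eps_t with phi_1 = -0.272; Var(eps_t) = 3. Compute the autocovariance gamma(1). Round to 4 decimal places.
\gamma(1) = -0.8812

Multiply the model equation by X_{t-k} and take expectations. With theta_0 = psi_0 = 1 and psi_j the MA(infinity) weights, this gives
  gamma(k) - sum_i phi_i gamma(k-i) = c_k,
  c_k = sigma^2 * sum_{j=k..q} theta_j psi_{j-k}   (c_k = 0 for k > q),
using gamma(-m) = gamma(m).
Pure AR (q = 0): c_0 = sigma^2 = 3, c_k = 0 for k >= 1.
Equations for k = 0 and k = 1 (AR order 1):
  gamma(0) = phi_1 gamma(1) + c_0
  gamma(1) = phi_1 gamma(0) + c_1
Substituting the second into the first: gamma(0) (1 - phi_1^2) = c_0 + phi_1 c_1, so
  gamma(0) = c_0 / (1 - phi_1^2) = 3 / (1 - (-0.272)^2) = 3 / 0.926016 = 3.239685.
  gamma(1) = phi_1 gamma(0) = (-0.272)(3.239685) = -0.881194.
Therefore gamma(1) = -0.8812 (to 4 decimal places).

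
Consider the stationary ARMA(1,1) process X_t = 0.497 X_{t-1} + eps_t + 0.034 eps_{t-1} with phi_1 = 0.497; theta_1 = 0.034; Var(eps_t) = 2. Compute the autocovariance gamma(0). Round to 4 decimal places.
\gamma(0) = 2.7489

Multiply the model equation by X_{t-k} and take expectations. With theta_0 = psi_0 = 1 and psi_j the MA(infinity) weights, this gives
  gamma(k) - sum_i phi_i gamma(k-i) = c_k,
  c_k = sigma^2 * sum_{j=k..q} theta_j psi_{j-k}   (c_k = 0 for k > q),
using gamma(-m) = gamma(m).
psi-weights needed (psi_j = theta_j + sum_i phi_i psi_{j-i}):
  psi_1 = theta_1 + phi_1 = 0.034 + (0.497) = 0.531
Right-hand sides:
  c_0 = sigma^2 (1 + theta_1 psi_1) = 2 * (1 + (0.034)(0.531)) = 2 * 1.018054 = 2.036108
  c_1 = sigma^2 theta_1 = 2 * (0.034) = 0.068
  c_2 = 0
Equations for k = 0 and k = 1 (AR order 1):
  gamma(0) = phi_1 gamma(1) + c_0
  gamma(1) = phi_1 gamma(0) + c_1
Substituting the second into the first: gamma(0) (1 - phi_1^2) = c_0 + phi_1 c_1, so
  gamma(0) = (c_0 + phi_1 c_1) / (1 - phi_1^2) = (2.036108 + (0.497)(0.068)) / (1 - (0.497)^2) = 2.069904 / 0.752991 = 2.748909.
Therefore gamma(0) = 2.7489 (to 4 decimal places).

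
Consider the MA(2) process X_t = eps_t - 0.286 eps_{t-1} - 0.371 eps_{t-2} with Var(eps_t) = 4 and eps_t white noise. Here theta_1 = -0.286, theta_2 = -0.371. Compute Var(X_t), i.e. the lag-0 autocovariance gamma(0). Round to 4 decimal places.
\gamma(0) = 4.8777

For an MA(q) process X_t = eps_t + sum_i theta_i eps_{t-i} with
Var(eps_t) = sigma^2, the variance is
  gamma(0) = sigma^2 * (1 + sum_i theta_i^2).
  sum_i theta_i^2 = (-0.286)^2 + (-0.371)^2 = 0.081796 + 0.137641 = 0.219437.
  gamma(0) = 4 * (1 + 0.219437) = 4 * 1.219437 = 4.877748, which rounds to 4.8777.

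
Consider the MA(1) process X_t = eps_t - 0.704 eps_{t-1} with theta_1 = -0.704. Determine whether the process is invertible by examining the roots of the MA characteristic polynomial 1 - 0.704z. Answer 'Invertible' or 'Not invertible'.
\text{Invertible}

The MA(q) characteristic polynomial is P(z) = 1 - 0.704z.
Invertibility requires all roots to lie outside the unit circle, i.e. |z| > 1 for every root.
This is linear in z: 1 + (-0.704) z = 0  =>  z = -1/(-0.704) = 1.420455,  |z| = 1.420455.
Moduli of all roots: 1.4205.
All moduli strictly greater than 1? Yes.
Verdict: Invertible.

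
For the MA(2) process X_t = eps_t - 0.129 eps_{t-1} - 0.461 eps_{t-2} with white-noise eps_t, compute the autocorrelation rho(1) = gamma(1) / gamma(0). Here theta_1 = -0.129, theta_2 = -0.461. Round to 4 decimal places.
\rho(1) = -0.0566

For an MA(q) process with theta_0 = 1, the autocovariance is
  gamma(k) = sigma^2 * sum_{i=0..q-k} theta_i * theta_{i+k},
and rho(k) = gamma(k) / gamma(0). Sigma^2 cancels.
  numerator   = (1)*(-0.129) + (-0.129)*(-0.461) = -0.069531.
  denominator = (1)^2 + (-0.129)^2 + (-0.461)^2 = 1.229162.
  rho(1) = -0.069531 / 1.229162 = -0.0566.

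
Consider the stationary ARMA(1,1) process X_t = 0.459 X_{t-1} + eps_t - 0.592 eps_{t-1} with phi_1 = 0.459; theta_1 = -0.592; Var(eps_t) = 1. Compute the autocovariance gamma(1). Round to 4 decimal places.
\gamma(1) = -0.1227

Multiply the model equation by X_{t-k} and take expectations. With theta_0 = psi_0 = 1 and psi_j the MA(infinity) weights, this gives
  gamma(k) - sum_i phi_i gamma(k-i) = c_k,
  c_k = sigma^2 * sum_{j=k..q} theta_j psi_{j-k}   (c_k = 0 for k > q),
using gamma(-m) = gamma(m).
psi-weights needed (psi_j = theta_j + sum_i phi_i psi_{j-i}):
  psi_1 = theta_1 + phi_1 = -0.592 + (0.459) = -0.133
Right-hand sides:
  c_0 = sigma^2 (1 + theta_1 psi_1) = 1 * (1 + (-0.592)(-0.133)) = 1 * 1.078736 = 1.078736
  c_1 = sigma^2 theta_1 = 1 * (-0.592) = -0.592
  c_2 = 0
Equations for k = 0 and k = 1 (AR order 1):
  gamma(0) = phi_1 gamma(1) + c_0
  gamma(1) = phi_1 gamma(0) + c_1
Substituting the second into the first: gamma(0) (1 - phi_1^2) = c_0 + phi_1 c_1, so
  gamma(0) = (c_0 + phi_1 c_1) / (1 - phi_1^2) = (1.078736 + (0.459)(-0.592)) / (1 - (0.459)^2) = 0.807008 / 0.789319 = 1.02241.
  gamma(1) = phi_1 gamma(0) + c_1 = (0.459)(1.02241) + (-0.592) = -0.122714.
Therefore gamma(1) = -0.1227 (to 4 decimal places).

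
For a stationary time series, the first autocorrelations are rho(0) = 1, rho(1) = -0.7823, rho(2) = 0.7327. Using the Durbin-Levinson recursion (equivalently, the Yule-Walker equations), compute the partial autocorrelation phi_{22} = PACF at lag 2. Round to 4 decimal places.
\phi_{22} = 0.3111

The PACF at lag k is phi_{kk}, the last component of the solution
to the Yule-Walker system G_k phi = r_k where
  (G_k)_{ij} = rho(|i - j|), (r_k)_i = rho(i), i,j = 1..k.
Equivalently, Durbin-Levinson gives phi_{kk} iteratively:
  phi_{11} = rho(1)
  phi_{kk} = [rho(k) - sum_{j=1..k-1} phi_{k-1,j} rho(k-j)]
            / [1 - sum_{j=1..k-1} phi_{k-1,j} rho(j)],
  phi_{k,j} = phi_{k-1,j} - phi_{kk} phi_{k-1,k-j},  j = 1..k-1.
Step k = 1:
  phi_11 = rho(1) = -0.7823.
Step k = 2:
  phi_22 = [rho(2) - phi_11 rho(1)] / [1 - phi_11 rho(1)] = [0.7327 - (-0.7823)(-0.7823)] / [1 - (-0.7823)(-0.7823)]
         = 0.12070671 / 0.38800671 = 0.3111.
Therefore phi_{22} = 0.3111.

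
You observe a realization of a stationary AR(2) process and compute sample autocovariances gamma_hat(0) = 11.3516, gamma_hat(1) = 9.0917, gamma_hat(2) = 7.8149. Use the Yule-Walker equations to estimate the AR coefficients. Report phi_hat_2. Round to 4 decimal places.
\hat\phi_{2} = 0.1310

The Yule-Walker equations for an AR(p) process read, in matrix form,
  Gamma_p phi = r_p,   with   (Gamma_p)_{ij} = gamma(|i - j|),
                       (r_p)_i = gamma(i),   i,j = 1..p.
Substitute the sample gammas (Toeplitz matrix and right-hand side of size 2):
  Gamma_p = [[11.3516, 9.0917], [9.0917, 11.3516]]
  r_p     = [9.0917, 7.8149]
Written out:
  11.3516 phi_1 + 9.0917 phi_2 = 9.0917
  9.0917 phi_1 + 11.3516 phi_2 = 7.8149
Solve by Cramer's rule:
  det = gamma(0)^2 - gamma(1)^2 = (11.3516)^2 - (9.0917)^2 = 128.85882256 - 82.65900889 = 46.19981367
  phi_hat_1 = [gamma(1) gamma(0) - gamma(1) gamma(2)] / det = [(9.0917)(11.3516) - (9.0917)(7.8149)] / 46.19981367 = 32.15461539 / 46.19981367 = 0.696
  phi_hat_2 = [gamma(0) gamma(2) - gamma(1)^2] / det = [(11.3516)(7.8149) - (9.0917)^2] / 46.19981367 = 6.05260995 / 46.19981367 = 0.131
So phi_hat = [0.6960, 0.1310].
Therefore phi_hat_2 = 0.1310.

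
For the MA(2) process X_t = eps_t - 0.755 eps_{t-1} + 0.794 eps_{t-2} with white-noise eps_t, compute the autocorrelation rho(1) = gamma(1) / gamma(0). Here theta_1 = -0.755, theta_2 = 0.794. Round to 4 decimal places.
\rho(1) = -0.6155

For an MA(q) process with theta_0 = 1, the autocovariance is
  gamma(k) = sigma^2 * sum_{i=0..q-k} theta_i * theta_{i+k},
and rho(k) = gamma(k) / gamma(0). Sigma^2 cancels.
  numerator   = (1)*(-0.755) + (-0.755)*(0.794) = -1.35447.
  denominator = (1)^2 + (-0.755)^2 + (0.794)^2 = 2.200461.
  rho(1) = -1.35447 / 2.200461 = -0.6155.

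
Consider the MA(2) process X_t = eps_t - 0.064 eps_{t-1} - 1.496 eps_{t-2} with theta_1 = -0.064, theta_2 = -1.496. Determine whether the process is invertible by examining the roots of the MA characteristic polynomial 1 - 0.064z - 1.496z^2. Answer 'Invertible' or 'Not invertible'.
\text{Not invertible}

The MA(q) characteristic polynomial is P(z) = 1 - 0.064z - 1.496z^2.
Invertibility requires all roots to lie outside the unit circle, i.e. |z| > 1 for every root.
Set 1 + (-0.064) z + (-1.496) z^2 = 0, i.e. a z^2 + b z + c = 0 with a = -1.496, b = -0.064, c = 1.
Discriminant D = b^2 - 4ac = (-0.064)^2 - 4*(-1.496)*1 = 0.004096 - (-5.984) = 5.988096.
D >= 0, so the roots are real: z = (-b +/- sqrt(D)) / (2a) = (0.064 +/- 2.447059) / (-2.992).
  z_1 = (0.064 + 2.447059) / (-2.992) = -0.8393,   |z_1| = 0.8393.
  z_2 = (0.064 - 2.447059) / (-2.992) = 0.7965,   |z_2| = 0.7965.
Moduli of all roots: 0.8393, 0.7965.
All moduli strictly greater than 1? No.
Verdict: Not invertible.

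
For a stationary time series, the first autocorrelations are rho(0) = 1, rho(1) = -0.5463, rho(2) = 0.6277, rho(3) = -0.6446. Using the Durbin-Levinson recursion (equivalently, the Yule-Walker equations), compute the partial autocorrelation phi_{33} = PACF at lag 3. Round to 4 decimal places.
\phi_{33} = -0.3770

The PACF at lag k is phi_{kk}, the last component of the solution
to the Yule-Walker system G_k phi = r_k where
  (G_k)_{ij} = rho(|i - j|), (r_k)_i = rho(i), i,j = 1..k.
Equivalently, Durbin-Levinson gives phi_{kk} iteratively:
  phi_{11} = rho(1)
  phi_{kk} = [rho(k) - sum_{j=1..k-1} phi_{k-1,j} rho(k-j)]
            / [1 - sum_{j=1..k-1} phi_{k-1,j} rho(j)],
  phi_{k,j} = phi_{k-1,j} - phi_{kk} phi_{k-1,k-j},  j = 1..k-1.
Step k = 1:
  phi_11 = rho(1) = -0.5463.
Step k = 2:
  phi_22 = [rho(2) - phi_11 rho(1)] / [1 - phi_11 rho(1)] = [0.6277 - (-0.5463)(-0.5463)] / [1 - (-0.5463)(-0.5463)]
         = 0.32925631 / 0.70155631 = 0.469323.
  Update: phi_21 = phi_11 - phi_22 phi_11 = -0.5463 - (0.469323)(-0.5463) = -0.289909.
Step k = 3:
  phi_33 = [rho(3) - phi_21 rho(2) - phi_22 rho(1)] / [1 - phi_21 rho(1) - phi_22 rho(2)]
    numerator   = -0.6446 - (-0.289909)(0.6277) - (0.469323)(-0.5463) = -0.20623312
    denominator = 1 - (-0.289909)(-0.5463) - (0.469323)(0.6277) = 0.54702885
  phi_33 = -0.20623312 / 0.54702885 = -0.377.
Therefore phi_{33} = -0.3770.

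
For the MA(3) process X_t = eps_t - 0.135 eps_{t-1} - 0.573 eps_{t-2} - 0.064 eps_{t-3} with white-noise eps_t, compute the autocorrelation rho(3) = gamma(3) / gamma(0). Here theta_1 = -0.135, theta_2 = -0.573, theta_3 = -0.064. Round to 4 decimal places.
\rho(3) = -0.0474

For an MA(q) process with theta_0 = 1, the autocovariance is
  gamma(k) = sigma^2 * sum_{i=0..q-k} theta_i * theta_{i+k},
and rho(k) = gamma(k) / gamma(0). Sigma^2 cancels.
  numerator   = (1)*(-0.064) = -0.064.
  denominator = (1)^2 + (-0.135)^2 + (-0.573)^2 + (-0.064)^2 = 1.35065.
  rho(3) = -0.064 / 1.35065 = -0.0474.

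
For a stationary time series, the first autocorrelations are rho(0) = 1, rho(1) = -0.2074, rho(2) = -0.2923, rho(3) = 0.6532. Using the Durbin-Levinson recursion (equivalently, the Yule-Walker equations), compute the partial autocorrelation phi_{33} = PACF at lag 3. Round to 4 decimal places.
\phi_{33} = 0.5940

The PACF at lag k is phi_{kk}, the last component of the solution
to the Yule-Walker system G_k phi = r_k where
  (G_k)_{ij} = rho(|i - j|), (r_k)_i = rho(i), i,j = 1..k.
Equivalently, Durbin-Levinson gives phi_{kk} iteratively:
  phi_{11} = rho(1)
  phi_{kk} = [rho(k) - sum_{j=1..k-1} phi_{k-1,j} rho(k-j)]
            / [1 - sum_{j=1..k-1} phi_{k-1,j} rho(j)],
  phi_{k,j} = phi_{k-1,j} - phi_{kk} phi_{k-1,k-j},  j = 1..k-1.
Step k = 1:
  phi_11 = rho(1) = -0.2074.
Step k = 2:
  phi_22 = [rho(2) - phi_11 rho(1)] / [1 - phi_11 rho(1)] = [-0.2923 - (-0.2074)(-0.2074)] / [1 - (-0.2074)(-0.2074)]
         = -0.33531476 / 0.95698524 = -0.350387.
  Update: phi_21 = phi_11 - phi_22 phi_11 = -0.2074 - (-0.350387)(-0.2074) = -0.28007.
Step k = 3:
  phi_33 = [rho(3) - phi_21 rho(2) - phi_22 rho(1)] / [1 - phi_21 rho(1) - phi_22 rho(2)]
    numerator   = 0.6532 - (-0.28007)(-0.2923) - (-0.350387)(-0.2074) = 0.49866532
    denominator = 1 - (-0.28007)(-0.2074) - (-0.350387)(-0.2923) = 0.83949546
  phi_33 = 0.49866532 / 0.83949546 = 0.594.
Therefore phi_{33} = 0.5940.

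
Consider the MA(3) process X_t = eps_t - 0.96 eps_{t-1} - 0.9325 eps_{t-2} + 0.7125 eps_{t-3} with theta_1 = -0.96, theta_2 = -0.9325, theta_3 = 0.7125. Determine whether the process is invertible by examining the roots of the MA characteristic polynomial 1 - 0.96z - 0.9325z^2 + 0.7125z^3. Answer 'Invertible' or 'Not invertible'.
\text{Not invertible}

The MA(q) characteristic polynomial is P(z) = 1 - 0.96z - 0.9325z^2 + 0.7125z^3.
Invertibility requires all roots to lie outside the unit circle, i.e. |z| > 1 for every root.
Degree 3: look for a simple real root z0 first, then factor out (1 - z/z0) and solve the remaining quadratic.
Testing z0 = 0.8: P(0.8) = 1 + (-0.96)(0.8) + (-0.9325)(0.8)^2 + (0.7125)(0.8)^3
  = 1 + (-0.768) + (-0.5968) + (0.3648) = 0.  So z_0 = 0.8 is a root, |z_0| = 0.8.
Divide out the factor (1 - 1.25 z) = (1 - z/z0) (since 1/z0 = 1.25):
  P(z) = (1 - 1.25 z)(1 + (0.29) z + (-0.57) z^2)
  [check: z-coef 0.29 - (1.25) = -0.96; z^2-coef -0.57 - (1.25)(0.29) = -0.9325; z^3-coef -(1.25)(-0.57) = 0.7125.]
Remaining roots from the quadratic factor 1 + (0.29) z + (-0.57) z^2:
  Set 1 + (0.29) z + (-0.57) z^2 = 0, i.e. a z^2 + b z + c = 0 with a = -0.57, b = 0.29, c = 1.
  Discriminant D = b^2 - 4ac = (0.29)^2 - 4*(-0.57)*1 = 0.0841 - (-2.28) = 2.3641.
  D >= 0, so the roots are real: z = (-b +/- sqrt(D)) / (2a) = (-0.29 +/- 1.537563) / (-1.14).
    z_1 = (-0.29 + 1.537563) / (-1.14) = -1.0944,   |z_1| = 1.0944.
    z_2 = (-0.29 - 1.537563) / (-1.14) = 1.6031,   |z_2| = 1.6031.
Moduli of all roots: 0.8000, 1.0944, 1.6031.
All moduli strictly greater than 1? No.
Verdict: Not invertible.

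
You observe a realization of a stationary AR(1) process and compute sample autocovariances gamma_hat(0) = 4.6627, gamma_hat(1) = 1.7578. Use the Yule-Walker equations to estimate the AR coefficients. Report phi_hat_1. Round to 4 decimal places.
\hat\phi_{1} = 0.3770

The Yule-Walker equations for an AR(p) process read, in matrix form,
  Gamma_p phi = r_p,   with   (Gamma_p)_{ij} = gamma(|i - j|),
                       (r_p)_i = gamma(i),   i,j = 1..p.
Substitute the sample gammas (Toeplitz matrix and right-hand side of size 1):
  Gamma_p = [[4.6627]]
  r_p     = [1.7578]
With p = 1 this is the single equation gamma(0) phi_1 = gamma(1):
  phi_hat_1 = gamma(1) / gamma(0) = 1.7578 / 4.6627 = 0.3770.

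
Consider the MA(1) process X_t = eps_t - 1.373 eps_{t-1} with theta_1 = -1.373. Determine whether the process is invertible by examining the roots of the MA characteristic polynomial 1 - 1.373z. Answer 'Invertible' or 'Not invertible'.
\text{Not invertible}

The MA(q) characteristic polynomial is P(z) = 1 - 1.373z.
Invertibility requires all roots to lie outside the unit circle, i.e. |z| > 1 for every root.
This is linear in z: 1 + (-1.373) z = 0  =>  z = -1/(-1.373) = 0.728332,  |z| = 0.728332.
Moduli of all roots: 0.7283.
All moduli strictly greater than 1? No.
Verdict: Not invertible.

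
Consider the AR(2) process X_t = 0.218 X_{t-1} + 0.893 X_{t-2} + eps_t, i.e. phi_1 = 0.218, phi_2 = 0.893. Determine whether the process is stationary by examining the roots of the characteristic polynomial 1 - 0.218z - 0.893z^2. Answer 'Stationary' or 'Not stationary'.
\text{Not stationary}

The AR(p) characteristic polynomial is P(z) = 1 - 0.218z - 0.893z^2.
Stationarity requires all roots to lie outside the unit circle, i.e. |z| > 1 for every root.
Set 1 + (-0.218) z + (-0.893) z^2 = 0, i.e. a z^2 + b z + c = 0 with a = -0.893, b = -0.218, c = 1.
Discriminant D = b^2 - 4ac = (-0.218)^2 - 4*(-0.893)*1 = 0.047524 - (-3.572) = 3.619524.
D >= 0, so the roots are real: z = (-b +/- sqrt(D)) / (2a) = (0.218 +/- 1.902505) / (-1.786).
  z_1 = (0.218 + 1.902505) / (-1.786) = -1.1873,   |z_1| = 1.1873.
  z_2 = (0.218 - 1.902505) / (-1.786) = 0.9432,   |z_2| = 0.9432.
Moduli of all roots: 1.1873, 0.9432.
All moduli strictly greater than 1? No.
Verdict: Not stationary.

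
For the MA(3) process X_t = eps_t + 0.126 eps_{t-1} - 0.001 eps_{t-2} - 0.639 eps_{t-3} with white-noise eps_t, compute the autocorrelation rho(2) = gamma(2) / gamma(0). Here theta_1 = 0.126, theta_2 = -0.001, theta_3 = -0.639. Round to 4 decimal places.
\rho(2) = -0.0572

For an MA(q) process with theta_0 = 1, the autocovariance is
  gamma(k) = sigma^2 * sum_{i=0..q-k} theta_i * theta_{i+k},
and rho(k) = gamma(k) / gamma(0). Sigma^2 cancels.
  numerator   = (1)*(-0.001) + (0.126)*(-0.639) = -0.081514.
  denominator = (1)^2 + (0.126)^2 + (-0.001)^2 + (-0.639)^2 = 1.424198.
  rho(2) = -0.081514 / 1.424198 = -0.0572.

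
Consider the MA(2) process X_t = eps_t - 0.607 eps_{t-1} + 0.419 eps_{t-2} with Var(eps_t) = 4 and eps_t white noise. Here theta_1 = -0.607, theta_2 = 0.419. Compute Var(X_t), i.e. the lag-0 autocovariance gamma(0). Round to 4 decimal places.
\gamma(0) = 6.1760

For an MA(q) process X_t = eps_t + sum_i theta_i eps_{t-i} with
Var(eps_t) = sigma^2, the variance is
  gamma(0) = sigma^2 * (1 + sum_i theta_i^2).
  sum_i theta_i^2 = (-0.607)^2 + (0.419)^2 = 0.368449 + 0.175561 = 0.54401.
  gamma(0) = 4 * (1 + 0.54401) = 4 * 1.54401 = 6.17604, which rounds to 6.1760.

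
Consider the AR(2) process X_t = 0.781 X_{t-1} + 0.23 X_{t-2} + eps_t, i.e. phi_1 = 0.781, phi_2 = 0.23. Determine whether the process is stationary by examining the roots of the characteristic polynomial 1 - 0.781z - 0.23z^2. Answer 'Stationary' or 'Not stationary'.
\text{Not stationary}

The AR(p) characteristic polynomial is P(z) = 1 - 0.781z - 0.23z^2.
Stationarity requires all roots to lie outside the unit circle, i.e. |z| > 1 for every root.
Set 1 + (-0.781) z + (-0.23) z^2 = 0, i.e. a z^2 + b z + c = 0 with a = -0.23, b = -0.781, c = 1.
Discriminant D = b^2 - 4ac = (-0.781)^2 - 4*(-0.23)*1 = 0.609961 - (-0.92) = 1.529961.
D >= 0, so the roots are real: z = (-b +/- sqrt(D)) / (2a) = (0.781 +/- 1.236916) / (-0.46).
  z_1 = (0.781 + 1.236916) / (-0.46) = -4.3868,   |z_1| = 4.3868.
  z_2 = (0.781 - 1.236916) / (-0.46) = 0.9911,   |z_2| = 0.9911.
Moduli of all roots: 4.3868, 0.9911.
All moduli strictly greater than 1? No.
Verdict: Not stationary.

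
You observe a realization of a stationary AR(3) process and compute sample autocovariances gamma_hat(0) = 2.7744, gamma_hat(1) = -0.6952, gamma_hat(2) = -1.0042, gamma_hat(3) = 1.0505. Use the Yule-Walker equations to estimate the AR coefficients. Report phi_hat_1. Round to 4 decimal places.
\hat\phi_{1} = -0.2830

The Yule-Walker equations for an AR(p) process read, in matrix form,
  Gamma_p phi = r_p,   with   (Gamma_p)_{ij} = gamma(|i - j|),
                       (r_p)_i = gamma(i),   i,j = 1..p.
Substitute the sample gammas (Toeplitz matrix and right-hand side of size 3):
  Gamma_p = [[2.7744, -0.6952, -1.0042], [-0.6952, 2.7744, -0.6952], [-1.0042, -0.6952, 2.7744]]
  r_p     = [-0.6952, -1.0042, 1.0505]
Written out (R1..R3):
  (R1) 2.7744 phi_1 - 0.6952 phi_2 - 1.0042 phi_3 = -0.6952
  (R2) -0.6952 phi_1 + 2.7744 phi_2 - 0.6952 phi_3 = -1.0042
  (R3) -1.0042 phi_1 - 0.6952 phi_2 + 2.7744 phi_3 = 1.0505
Gaussian elimination:
  R2 <- R2 - (-0.6952/2.7744) R1 = R2 - (-0.250577) R1:  2.600199 phi_2 - 0.946829 phi_3 = -1.178401
  R3 <- R3 - (-1.0042/2.7744) R1 = R3 - (-0.361952) R1:  -0.946829 phi_2 + 2.410928 phi_3 = 0.798871
  R3 <- R3 - (-0.946829/2.600199) R2 = R3 - (-0.364137) R2:  2.066152 phi_3 = 0.369771
Back-substitution:
  phi_hat_3 = 0.369771 / 2.066152 = 0.178966
  phi_hat_2 = (-1.178401 - (-0.946829)(0.178966)) / 2.600199 = -0.388028
  phi_hat_1 = (-0.6952 - (-0.6952)(-0.388028) - (-1.0042)(0.178966)) / 2.7744 = -0.28303
So phi_hat = [-0.2830, -0.3880, 0.1790].
Therefore phi_hat_1 = -0.2830.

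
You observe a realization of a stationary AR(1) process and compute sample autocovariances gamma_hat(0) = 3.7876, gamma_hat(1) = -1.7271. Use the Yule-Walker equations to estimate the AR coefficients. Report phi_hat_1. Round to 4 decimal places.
\hat\phi_{1} = -0.4560

The Yule-Walker equations for an AR(p) process read, in matrix form,
  Gamma_p phi = r_p,   with   (Gamma_p)_{ij} = gamma(|i - j|),
                       (r_p)_i = gamma(i),   i,j = 1..p.
Substitute the sample gammas (Toeplitz matrix and right-hand side of size 1):
  Gamma_p = [[3.7876]]
  r_p     = [-1.7271]
With p = 1 this is the single equation gamma(0) phi_1 = gamma(1):
  phi_hat_1 = gamma(1) / gamma(0) = -1.7271 / 3.7876 = -0.4560.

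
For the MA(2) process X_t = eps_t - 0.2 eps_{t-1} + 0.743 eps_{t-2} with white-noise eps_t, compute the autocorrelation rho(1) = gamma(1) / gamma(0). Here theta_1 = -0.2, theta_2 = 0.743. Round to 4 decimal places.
\rho(1) = -0.2190

For an MA(q) process with theta_0 = 1, the autocovariance is
  gamma(k) = sigma^2 * sum_{i=0..q-k} theta_i * theta_{i+k},
and rho(k) = gamma(k) / gamma(0). Sigma^2 cancels.
  numerator   = (1)*(-0.2) + (-0.2)*(0.743) = -0.3486.
  denominator = (1)^2 + (-0.2)^2 + (0.743)^2 = 1.592049.
  rho(1) = -0.3486 / 1.592049 = -0.2190.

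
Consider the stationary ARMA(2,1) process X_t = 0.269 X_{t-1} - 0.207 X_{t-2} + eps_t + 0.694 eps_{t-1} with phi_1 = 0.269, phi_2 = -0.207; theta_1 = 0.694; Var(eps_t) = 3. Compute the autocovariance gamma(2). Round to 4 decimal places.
\gamma(2) = -0.4046

Multiply the model equation by X_{t-k} and take expectations. With theta_0 = psi_0 = 1 and psi_j the MA(infinity) weights, this gives
  gamma(k) - sum_i phi_i gamma(k-i) = c_k,
  c_k = sigma^2 * sum_{j=k..q} theta_j psi_{j-k}   (c_k = 0 for k > q),
using gamma(-m) = gamma(m).
psi-weights needed (psi_j = theta_j + sum_i phi_i psi_{j-i}):
  psi_1 = theta_1 + phi_1 = 0.694 + (0.269) = 0.963
Right-hand sides:
  c_0 = sigma^2 (1 + theta_1 psi_1) = 3 * (1 + (0.694)(0.963)) = 3 * 1.668322 = 5.004966
  c_1 = sigma^2 theta_1 = 3 * (0.694) = 2.082
  c_2 = 0
Equations for k = 0, 1, 2 (AR order 2, c_2 = 0):
  (E0) gamma(0) = phi_1 gamma(1) + phi_2 gamma(2) + c_0
  (E1) gamma(1) = phi_1 gamma(0) + phi_2 gamma(1) + c_1
  (E2) gamma(2) = phi_1 gamma(1) + phi_2 gamma(0)
From (E1): gamma(1) = A gamma(0) + B with
  A = phi_1 / (1 - phi_2) = 0.269 / 1.207 = 0.222867,   B = c_1 / (1 - phi_2) = 2.082 / 1.207 = 1.724938.
Insert (E2) into (E0): gamma(0) (1 - phi_2^2) = phi_1 (1 + phi_2) gamma(1) + c_0.
  phi_1 (1 + phi_2) = (0.269)(0.793) = 0.213317,   1 - phi_2^2 = 0.957151.
Replace gamma(1) by A gamma(0) + B and collect gamma(0):
  gamma(0) [0.957151 - (0.213317)(0.222867)] = (0.213317)(1.724938) + 5.004966
  gamma(0) * 0.90961 = 5.372925
  gamma(0) = 5.372925 / 0.90961 = 5.906846.
  gamma(1) = A gamma(0) + B = (0.222867)(5.906846) + (1.724938) = 3.041377.
  gamma(2) = phi_1 gamma(1) + phi_2 gamma(0) = (0.269)(3.041377) + (-0.207)(5.906846) = -0.404587.
Therefore gamma(2) = -0.4046 (to 4 decimal places).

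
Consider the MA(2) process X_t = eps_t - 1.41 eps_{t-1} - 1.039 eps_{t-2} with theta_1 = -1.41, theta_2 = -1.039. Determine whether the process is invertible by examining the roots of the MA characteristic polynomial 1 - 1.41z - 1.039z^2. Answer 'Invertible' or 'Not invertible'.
\text{Not invertible}

The MA(q) characteristic polynomial is P(z) = 1 - 1.41z - 1.039z^2.
Invertibility requires all roots to lie outside the unit circle, i.e. |z| > 1 for every root.
Set 1 + (-1.41) z + (-1.039) z^2 = 0, i.e. a z^2 + b z + c = 0 with a = -1.039, b = -1.41, c = 1.
Discriminant D = b^2 - 4ac = (-1.41)^2 - 4*(-1.039)*1 = 1.9881 - (-4.156) = 6.1441.
D >= 0, so the roots are real: z = (-b +/- sqrt(D)) / (2a) = (1.41 +/- 2.47873) / (-2.078).
  z_1 = (1.41 + 2.47873) / (-2.078) = -1.8714,   |z_1| = 1.8714.
  z_2 = (1.41 - 2.47873) / (-2.078) = 0.5143,   |z_2| = 0.5143.
Moduli of all roots: 1.8714, 0.5143.
All moduli strictly greater than 1? No.
Verdict: Not invertible.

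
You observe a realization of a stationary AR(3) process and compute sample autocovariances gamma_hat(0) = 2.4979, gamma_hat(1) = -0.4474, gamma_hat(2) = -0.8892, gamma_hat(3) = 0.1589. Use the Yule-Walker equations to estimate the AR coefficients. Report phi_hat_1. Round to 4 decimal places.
\hat\phi_{1} = -0.2990

The Yule-Walker equations for an AR(p) process read, in matrix form,
  Gamma_p phi = r_p,   with   (Gamma_p)_{ij} = gamma(|i - j|),
                       (r_p)_i = gamma(i),   i,j = 1..p.
Substitute the sample gammas (Toeplitz matrix and right-hand side of size 3):
  Gamma_p = [[2.4979, -0.4474, -0.8892], [-0.4474, 2.4979, -0.4474], [-0.8892, -0.4474, 2.4979]]
  r_p     = [-0.4474, -0.8892, 0.1589]
Written out (R1..R3):
  (R1) 2.4979 phi_1 - 0.4474 phi_2 - 0.8892 phi_3 = -0.4474
  (R2) -0.4474 phi_1 + 2.4979 phi_2 - 0.4474 phi_3 = -0.8892
  (R3) -0.8892 phi_1 - 0.4474 phi_2 + 2.4979 phi_3 = 0.1589
Gaussian elimination:
  R2 <- R2 - (-0.4474/2.4979) R1 = R2 - (-0.17911) R1:  2.417766 phi_2 - 0.606665 phi_3 = -0.969334
  R3 <- R3 - (-0.8892/2.4979) R1 = R3 - (-0.355979) R1:  -0.606665 phi_2 + 2.181363 phi_3 = -0.000365
  R3 <- R3 - (-0.606665/2.417766) R2 = R3 - (-0.25092) R2:  2.029139 phi_3 = -0.24359
Back-substitution:
  phi_hat_3 = -0.24359 / 2.029139 = -0.120046
  phi_hat_2 = (-0.969334 - (-0.606665)(-0.120046)) / 2.417766 = -0.431043
  phi_hat_1 = (-0.4474 - (-0.4474)(-0.431043) - (-0.8892)(-0.120046)) / 2.4979 = -0.299049
So phi_hat = [-0.2990, -0.4310, -0.1200].
Therefore phi_hat_1 = -0.2990.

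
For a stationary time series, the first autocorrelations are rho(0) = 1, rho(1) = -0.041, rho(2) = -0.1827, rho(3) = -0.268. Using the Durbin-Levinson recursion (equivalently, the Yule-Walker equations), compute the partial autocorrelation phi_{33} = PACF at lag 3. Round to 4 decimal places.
\phi_{33} = -0.2950

The PACF at lag k is phi_{kk}, the last component of the solution
to the Yule-Walker system G_k phi = r_k where
  (G_k)_{ij} = rho(|i - j|), (r_k)_i = rho(i), i,j = 1..k.
Equivalently, Durbin-Levinson gives phi_{kk} iteratively:
  phi_{11} = rho(1)
  phi_{kk} = [rho(k) - sum_{j=1..k-1} phi_{k-1,j} rho(k-j)]
            / [1 - sum_{j=1..k-1} phi_{k-1,j} rho(j)],
  phi_{k,j} = phi_{k-1,j} - phi_{kk} phi_{k-1,k-j},  j = 1..k-1.
Step k = 1:
  phi_11 = rho(1) = -0.041.
Step k = 2:
  phi_22 = [rho(2) - phi_11 rho(1)] / [1 - phi_11 rho(1)] = [-0.1827 - (-0.041)(-0.041)] / [1 - (-0.041)(-0.041)]
         = -0.184381 / 0.998319 = -0.184691.
  Update: phi_21 = phi_11 - phi_22 phi_11 = -0.041 - (-0.184691)(-0.041) = -0.048572.
Step k = 3:
  phi_33 = [rho(3) - phi_21 rho(2) - phi_22 rho(1)] / [1 - phi_21 rho(1) - phi_22 rho(2)]
    numerator   = -0.268 - (-0.048572)(-0.1827) - (-0.184691)(-0.041) = -0.28444652
    denominator = 1 - (-0.048572)(-0.041) - (-0.184691)(-0.1827) = 0.9642654
  phi_33 = -0.28444652 / 0.9642654 = -0.295.
Therefore phi_{33} = -0.2950.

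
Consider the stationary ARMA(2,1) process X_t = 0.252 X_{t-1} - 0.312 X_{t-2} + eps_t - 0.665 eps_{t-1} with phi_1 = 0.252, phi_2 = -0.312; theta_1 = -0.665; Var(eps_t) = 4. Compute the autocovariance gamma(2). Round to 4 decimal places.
\gamma(2) = -1.9503

Multiply the model equation by X_{t-k} and take expectations. With theta_0 = psi_0 = 1 and psi_j the MA(infinity) weights, this gives
  gamma(k) - sum_i phi_i gamma(k-i) = c_k,
  c_k = sigma^2 * sum_{j=k..q} theta_j psi_{j-k}   (c_k = 0 for k > q),
using gamma(-m) = gamma(m).
psi-weights needed (psi_j = theta_j + sum_i phi_i psi_{j-i}):
  psi_1 = theta_1 + phi_1 = -0.665 + (0.252) = -0.413
Right-hand sides:
  c_0 = sigma^2 (1 + theta_1 psi_1) = 4 * (1 + (-0.665)(-0.413)) = 4 * 1.274645 = 5.09858
  c_1 = sigma^2 theta_1 = 4 * (-0.665) = -2.66
  c_2 = 0
Equations for k = 0, 1, 2 (AR order 2, c_2 = 0):
  (E0) gamma(0) = phi_1 gamma(1) + phi_2 gamma(2) + c_0
  (E1) gamma(1) = phi_1 gamma(0) + phi_2 gamma(1) + c_1
  (E2) gamma(2) = phi_1 gamma(1) + phi_2 gamma(0)
From (E1): gamma(1) = A gamma(0) + B with
  A = phi_1 / (1 - phi_2) = 0.252 / 1.312 = 0.192073,   B = c_1 / (1 - phi_2) = -2.66 / 1.312 = -2.027439.
Insert (E2) into (E0): gamma(0) (1 - phi_2^2) = phi_1 (1 + phi_2) gamma(1) + c_0.
  phi_1 (1 + phi_2) = (0.252)(0.688) = 0.173376,   1 - phi_2^2 = 0.902656.
Replace gamma(1) by A gamma(0) + B and collect gamma(0):
  gamma(0) [0.902656 - (0.173376)(0.192073)] = (0.173376)(-2.027439) + 5.09858
  gamma(0) * 0.869355 = 4.747071
  gamma(0) = 4.747071 / 0.869355 = 5.460451.
  gamma(1) = A gamma(0) + B = (0.192073)(5.460451) + (-2.027439) = -0.978633.
  gamma(2) = phi_1 gamma(1) + phi_2 gamma(0) = (0.252)(-0.978633) + (-0.312)(5.460451) = -1.950276.
Therefore gamma(2) = -1.9503 (to 4 decimal places).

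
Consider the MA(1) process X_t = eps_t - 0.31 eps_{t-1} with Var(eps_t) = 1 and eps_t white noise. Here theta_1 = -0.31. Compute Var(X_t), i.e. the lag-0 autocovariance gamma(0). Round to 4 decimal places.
\gamma(0) = 1.0961

For an MA(q) process X_t = eps_t + sum_i theta_i eps_{t-i} with
Var(eps_t) = sigma^2, the variance is
  gamma(0) = sigma^2 * (1 + sum_i theta_i^2).
  sum_i theta_i^2 = (-0.31)^2 = 0.0961.
  gamma(0) = 1 * (1 + 0.0961) = 1 * 1.0961 = 1.0961.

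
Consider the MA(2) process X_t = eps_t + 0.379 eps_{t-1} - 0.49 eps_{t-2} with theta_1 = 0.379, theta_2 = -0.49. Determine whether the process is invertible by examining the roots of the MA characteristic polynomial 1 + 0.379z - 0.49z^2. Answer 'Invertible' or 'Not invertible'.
\text{Invertible}

The MA(q) characteristic polynomial is P(z) = 1 + 0.379z - 0.49z^2.
Invertibility requires all roots to lie outside the unit circle, i.e. |z| > 1 for every root.
Set 1 + (0.379) z + (-0.49) z^2 = 0, i.e. a z^2 + b z + c = 0 with a = -0.49, b = 0.379, c = 1.
Discriminant D = b^2 - 4ac = (0.379)^2 - 4*(-0.49)*1 = 0.143641 - (-1.96) = 2.103641.
D >= 0, so the roots are real: z = (-b +/- sqrt(D)) / (2a) = (-0.379 +/- 1.450393) / (-0.98).
  z_1 = (-0.379 + 1.450393) / (-0.98) = -1.0933,   |z_1| = 1.0933.
  z_2 = (-0.379 - 1.450393) / (-0.98) = 1.8667,   |z_2| = 1.8667.
Moduli of all roots: 1.0933, 1.8667.
All moduli strictly greater than 1? Yes.
Verdict: Invertible.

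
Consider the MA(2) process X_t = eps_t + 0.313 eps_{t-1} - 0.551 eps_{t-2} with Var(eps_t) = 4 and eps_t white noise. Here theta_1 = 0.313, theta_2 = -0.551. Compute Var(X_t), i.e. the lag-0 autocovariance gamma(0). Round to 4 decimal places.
\gamma(0) = 5.6063

For an MA(q) process X_t = eps_t + sum_i theta_i eps_{t-i} with
Var(eps_t) = sigma^2, the variance is
  gamma(0) = sigma^2 * (1 + sum_i theta_i^2).
  sum_i theta_i^2 = (0.313)^2 + (-0.551)^2 = 0.097969 + 0.303601 = 0.40157.
  gamma(0) = 4 * (1 + 0.40157) = 4 * 1.40157 = 5.60628, which rounds to 5.6063.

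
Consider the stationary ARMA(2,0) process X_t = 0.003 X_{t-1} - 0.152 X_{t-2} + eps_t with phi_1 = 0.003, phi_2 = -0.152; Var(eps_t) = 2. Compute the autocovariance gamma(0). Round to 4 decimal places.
\gamma(0) = 2.0473

Multiply the model equation by X_{t-k} and take expectations. With theta_0 = psi_0 = 1 and psi_j the MA(infinity) weights, this gives
  gamma(k) - sum_i phi_i gamma(k-i) = c_k,
  c_k = sigma^2 * sum_{j=k..q} theta_j psi_{j-k}   (c_k = 0 for k > q),
using gamma(-m) = gamma(m).
Pure AR (q = 0): c_0 = sigma^2 = 2, c_k = 0 for k >= 1.
Equations for k = 0, 1, 2 (AR order 2, c_2 = 0):
  (E0) gamma(0) = phi_1 gamma(1) + phi_2 gamma(2) + c_0
  (E1) gamma(1) = phi_1 gamma(0) + phi_2 gamma(1) + c_1
  (E2) gamma(2) = phi_1 gamma(1) + phi_2 gamma(0)
From (E1): gamma(1) = A gamma(0) + B with
  A = phi_1 / (1 - phi_2) = 0.003 / 1.152 = 0.002604,   B = c_1 / (1 - phi_2) = 0 / 1.152 = 0.
Insert (E2) into (E0): gamma(0) (1 - phi_2^2) = phi_1 (1 + phi_2) gamma(1) + c_0.
  phi_1 (1 + phi_2) = (0.003)(0.848) = 0.002544,   1 - phi_2^2 = 0.976896.
Replace gamma(1) by A gamma(0) + B and collect gamma(0):
  gamma(0) [0.976896 - (0.002544)(0.002604)] = c_0 = 2
  gamma(0) * 0.976889 = 2
  gamma(0) = 2 / 0.976889 = 2.047315.
Therefore gamma(0) = 2.0473 (to 4 decimal places).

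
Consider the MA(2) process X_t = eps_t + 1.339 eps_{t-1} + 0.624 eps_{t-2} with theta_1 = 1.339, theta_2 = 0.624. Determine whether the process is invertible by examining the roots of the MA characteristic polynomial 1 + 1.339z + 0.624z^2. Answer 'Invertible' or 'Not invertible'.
\text{Invertible}

The MA(q) characteristic polynomial is P(z) = 1 + 1.339z + 0.624z^2.
Invertibility requires all roots to lie outside the unit circle, i.e. |z| > 1 for every root.
Set 1 + (1.339) z + (0.624) z^2 = 0, i.e. a z^2 + b z + c = 0 with a = 0.624, b = 1.339, c = 1.
Discriminant D = b^2 - 4ac = (1.339)^2 - 4*(0.624)*1 = 1.792921 - (2.496) = -0.703079.
D < 0, so the roots are the complex-conjugate pair z = (-b +/- i sqrt(-D)) / (2a) = -1.0729 +/- 0.6719i.
For a conjugate pair |z|^2 = z * conj(z) = (product of roots) = c/a = 1/(0.624) = 1.602564, so |z| = sqrt(1.602564) = 1.2659 for both roots.
Moduli of all roots: 1.2659, 1.2659.
All moduli strictly greater than 1? Yes.
Verdict: Invertible.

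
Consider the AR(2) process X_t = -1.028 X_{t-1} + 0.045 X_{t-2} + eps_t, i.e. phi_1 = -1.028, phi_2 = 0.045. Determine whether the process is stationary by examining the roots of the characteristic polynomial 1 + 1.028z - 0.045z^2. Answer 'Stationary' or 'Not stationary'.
\text{Not stationary}

The AR(p) characteristic polynomial is P(z) = 1 + 1.028z - 0.045z^2.
Stationarity requires all roots to lie outside the unit circle, i.e. |z| > 1 for every root.
Set 1 + (1.028) z + (-0.045) z^2 = 0, i.e. a z^2 + b z + c = 0 with a = -0.045, b = 1.028, c = 1.
Discriminant D = b^2 - 4ac = (1.028)^2 - 4*(-0.045)*1 = 1.056784 - (-0.18) = 1.236784.
D >= 0, so the roots are real: z = (-b +/- sqrt(D)) / (2a) = (-1.028 +/- 1.112108) / (-0.09).
  z_1 = (-1.028 + 1.112108) / (-0.09) = -0.9345,   |z_1| = 0.9345.
  z_2 = (-1.028 - 1.112108) / (-0.09) = 23.779,   |z_2| = 23.779.
Moduli of all roots: 0.9345, 23.7790.
All moduli strictly greater than 1? No.
Verdict: Not stationary.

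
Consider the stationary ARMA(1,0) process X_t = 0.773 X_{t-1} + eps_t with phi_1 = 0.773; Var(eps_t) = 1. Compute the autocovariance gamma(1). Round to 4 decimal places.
\gamma(1) = 1.9206

Multiply the model equation by X_{t-k} and take expectations. With theta_0 = psi_0 = 1 and psi_j the MA(infinity) weights, this gives
  gamma(k) - sum_i phi_i gamma(k-i) = c_k,
  c_k = sigma^2 * sum_{j=k..q} theta_j psi_{j-k}   (c_k = 0 for k > q),
using gamma(-m) = gamma(m).
Pure AR (q = 0): c_0 = sigma^2 = 1, c_k = 0 for k >= 1.
Equations for k = 0 and k = 1 (AR order 1):
  gamma(0) = phi_1 gamma(1) + c_0
  gamma(1) = phi_1 gamma(0) + c_1
Substituting the second into the first: gamma(0) (1 - phi_1^2) = c_0 + phi_1 c_1, so
  gamma(0) = c_0 / (1 - phi_1^2) = 1 / (1 - (0.773)^2) = 1 / 0.402471 = 2.484651.
  gamma(1) = phi_1 gamma(0) = (0.773)(2.484651) = 1.920635.
Therefore gamma(1) = 1.9206 (to 4 decimal places).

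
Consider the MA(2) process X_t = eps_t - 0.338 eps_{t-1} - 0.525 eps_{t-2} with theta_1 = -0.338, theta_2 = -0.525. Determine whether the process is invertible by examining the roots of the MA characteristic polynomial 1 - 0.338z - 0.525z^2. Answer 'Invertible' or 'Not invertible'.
\text{Invertible}

The MA(q) characteristic polynomial is P(z) = 1 - 0.338z - 0.525z^2.
Invertibility requires all roots to lie outside the unit circle, i.e. |z| > 1 for every root.
Set 1 + (-0.338) z + (-0.525) z^2 = 0, i.e. a z^2 + b z + c = 0 with a = -0.525, b = -0.338, c = 1.
Discriminant D = b^2 - 4ac = (-0.338)^2 - 4*(-0.525)*1 = 0.114244 - (-2.1) = 2.214244.
D >= 0, so the roots are real: z = (-b +/- sqrt(D)) / (2a) = (0.338 +/- 1.488034) / (-1.05).
  z_1 = (0.338 + 1.488034) / (-1.05) = -1.7391,   |z_1| = 1.7391.
  z_2 = (0.338 - 1.488034) / (-1.05) = 1.0953,   |z_2| = 1.0953.
Moduli of all roots: 1.7391, 1.0953.
All moduli strictly greater than 1? Yes.
Verdict: Invertible.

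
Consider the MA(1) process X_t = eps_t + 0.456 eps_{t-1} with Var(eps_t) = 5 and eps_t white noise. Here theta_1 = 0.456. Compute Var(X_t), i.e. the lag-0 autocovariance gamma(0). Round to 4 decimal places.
\gamma(0) = 6.0397

For an MA(q) process X_t = eps_t + sum_i theta_i eps_{t-i} with
Var(eps_t) = sigma^2, the variance is
  gamma(0) = sigma^2 * (1 + sum_i theta_i^2).
  sum_i theta_i^2 = (0.456)^2 = 0.207936.
  gamma(0) = 5 * (1 + 0.207936) = 5 * 1.207936 = 6.03968, which rounds to 6.0397.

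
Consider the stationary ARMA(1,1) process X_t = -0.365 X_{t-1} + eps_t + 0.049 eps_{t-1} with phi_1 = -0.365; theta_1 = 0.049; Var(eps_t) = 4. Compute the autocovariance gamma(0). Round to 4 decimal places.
\gamma(0) = 4.4608

Multiply the model equation by X_{t-k} and take expectations. With theta_0 = psi_0 = 1 and psi_j the MA(infinity) weights, this gives
  gamma(k) - sum_i phi_i gamma(k-i) = c_k,
  c_k = sigma^2 * sum_{j=k..q} theta_j psi_{j-k}   (c_k = 0 for k > q),
using gamma(-m) = gamma(m).
psi-weights needed (psi_j = theta_j + sum_i phi_i psi_{j-i}):
  psi_1 = theta_1 + phi_1 = 0.049 + (-0.365) = -0.316
Right-hand sides:
  c_0 = sigma^2 (1 + theta_1 psi_1) = 4 * (1 + (0.049)(-0.316)) = 4 * 0.984516 = 3.938064
  c_1 = sigma^2 theta_1 = 4 * (0.049) = 0.196
  c_2 = 0
Equations for k = 0 and k = 1 (AR order 1):
  gamma(0) = phi_1 gamma(1) + c_0
  gamma(1) = phi_1 gamma(0) + c_1
Substituting the second into the first: gamma(0) (1 - phi_1^2) = c_0 + phi_1 c_1, so
  gamma(0) = (c_0 + phi_1 c_1) / (1 - phi_1^2) = (3.938064 + (-0.365)(0.196)) / (1 - (-0.365)^2) = 3.866524 / 0.866775 = 4.460816.
Therefore gamma(0) = 4.4608 (to 4 decimal places).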